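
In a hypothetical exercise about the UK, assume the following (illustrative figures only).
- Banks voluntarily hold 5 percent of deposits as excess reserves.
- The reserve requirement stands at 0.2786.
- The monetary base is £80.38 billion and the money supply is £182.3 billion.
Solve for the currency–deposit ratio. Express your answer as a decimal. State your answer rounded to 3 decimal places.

Using m = M/MB = 182.3/80.38 ≈ 2.267977. From m = (1 + c)/(c + rr + e), rearranging gives 1 + c = m·(c + rr + e), so c·(1 − m) = m·(rr + e) − 1.
Hence c = [m·(rr + e) − 1]/(1 − m) = [2.267977 × (0.2786 + 0.05) − 1] / (1 − 2.267977) ≈ 0.200905.

0.201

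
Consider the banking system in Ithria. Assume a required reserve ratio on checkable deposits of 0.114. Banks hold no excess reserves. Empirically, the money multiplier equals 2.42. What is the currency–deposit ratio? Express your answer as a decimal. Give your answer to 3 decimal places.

Using m = 2.42. From m = (1 + c)/(c + rr + e), rearranging gives 1 + c = m·(c + rr + e), so c·(1 − m) = m·(rr + e) − 1.
Hence c = [m·(rr + e) − 1]/(1 − m) = [2.42 × (0.114 + 0) − 1] / (1 − 2.42) ≈ 0.509944.

0.510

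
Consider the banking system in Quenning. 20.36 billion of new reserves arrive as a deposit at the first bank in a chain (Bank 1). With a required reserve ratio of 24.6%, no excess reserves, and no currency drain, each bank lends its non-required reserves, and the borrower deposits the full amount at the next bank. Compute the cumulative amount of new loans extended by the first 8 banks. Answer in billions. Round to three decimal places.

Bank i lends (1 − rr)^i of the original deposit: Bank 1 lends 20.36·0.7540 ≈ 15.3514, Bank 2 lends 20.36·0.7540² ≈ 11.5750, and so on.
Summing a geometric series: total = 20.36·[0.7540·(1 − 0.7540^8) / (1 − 0.7540)] ≈ 55.8852 billion.

55.885 billion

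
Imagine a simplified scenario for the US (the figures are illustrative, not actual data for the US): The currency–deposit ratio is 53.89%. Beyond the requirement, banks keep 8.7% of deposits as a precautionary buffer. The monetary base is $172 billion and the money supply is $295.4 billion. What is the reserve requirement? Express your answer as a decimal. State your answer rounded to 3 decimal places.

0.270

Using m = M/MB = 295.4/172 ≈ 1.717442. Since m = (1 + c)/(c + rr + e), the denominator satisfies c + rr + e = (1 + c)/m = (1 + 0.5389) / 1.717442 ≈ 0.896042.
With c = 0.5389 and e = 0.087, the reserve requirement is 0.896042 − 0.5389 − 0.087 = 0.270142.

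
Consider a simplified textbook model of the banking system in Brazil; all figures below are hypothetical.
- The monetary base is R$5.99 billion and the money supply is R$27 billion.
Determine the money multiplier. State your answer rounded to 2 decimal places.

4.51

The money multiplier is m = M / MB = 27 / 5.99 ≈ 4.50751.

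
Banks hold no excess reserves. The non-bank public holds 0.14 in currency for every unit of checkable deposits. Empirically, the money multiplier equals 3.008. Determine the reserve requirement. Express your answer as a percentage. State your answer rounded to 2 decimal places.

23.90%

Using m = 3.008. Since m = (1 + c)/(c + rr + e), the denominator satisfies c + rr + e = (1 + c)/m = (1 + 0.14) / 3.008 ≈ 0.378989.
With c = 0.14 and e = 0, the reserve requirement is 0.378989 − 0.14 − 0 = 0.238989.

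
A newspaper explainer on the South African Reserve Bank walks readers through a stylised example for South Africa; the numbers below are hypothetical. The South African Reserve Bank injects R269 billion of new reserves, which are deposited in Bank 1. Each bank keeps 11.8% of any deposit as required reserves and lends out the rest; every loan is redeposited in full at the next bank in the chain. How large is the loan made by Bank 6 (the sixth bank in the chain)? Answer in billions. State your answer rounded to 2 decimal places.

R126.64 billion

Each bank lends a fraction (1 − rr) = 0.8820 of the deposit it receives, so Bank 6 receives 269·0.8820^5 and lends 269·0.8820^6 ≈ 126.6379 billion.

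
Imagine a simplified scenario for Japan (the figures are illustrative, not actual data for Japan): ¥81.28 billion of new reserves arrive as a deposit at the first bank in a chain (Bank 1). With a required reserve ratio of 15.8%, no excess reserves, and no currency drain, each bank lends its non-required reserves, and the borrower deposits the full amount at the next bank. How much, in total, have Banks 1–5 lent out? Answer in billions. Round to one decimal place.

¥249.8 billion

Bank i lends (1 − rr)^i of the original deposit: Bank 1 lends 81.28·0.8420 ≈ 68.4378, Bank 2 lends 81.28·0.8420² ≈ 57.6246, and so on.
Summing a geometric series: total = 81.28·[0.8420·(1 − 0.8420^5) / (1 − 0.8420)] ≈ 249.8349 billion.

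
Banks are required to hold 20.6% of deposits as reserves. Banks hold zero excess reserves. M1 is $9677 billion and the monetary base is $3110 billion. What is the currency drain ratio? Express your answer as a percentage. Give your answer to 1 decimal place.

17.0%

Using m = M/MB = 9677/3110 ≈ 3.111576. From m = (1 + c)/(c + rr + e), rearranging gives 1 + c = m·(c + rr + e), so c·(1 − m) = m·(rr + e) − 1.
Hence c = [m·(rr + e) − 1]/(1 − m) = [3.111576 × (0.206 + 0) − 1] / (1 − 3.111576) ≈ 0.170022.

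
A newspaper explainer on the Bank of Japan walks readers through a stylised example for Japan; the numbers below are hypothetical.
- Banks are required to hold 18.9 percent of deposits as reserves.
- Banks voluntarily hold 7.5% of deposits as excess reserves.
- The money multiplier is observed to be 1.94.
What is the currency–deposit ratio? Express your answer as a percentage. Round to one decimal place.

Using m = 1.94. From m = (1 + c)/(c + rr + e), rearranging gives 1 + c = m·(c + rr + e), so c·(1 − m) = m·(rr + e) − 1.
Hence c = [m·(rr + e) − 1]/(1 − m) = [1.94 × (0.189 + 0.075) − 1] / (1 − 1.94) ≈ 0.518979.

51.9%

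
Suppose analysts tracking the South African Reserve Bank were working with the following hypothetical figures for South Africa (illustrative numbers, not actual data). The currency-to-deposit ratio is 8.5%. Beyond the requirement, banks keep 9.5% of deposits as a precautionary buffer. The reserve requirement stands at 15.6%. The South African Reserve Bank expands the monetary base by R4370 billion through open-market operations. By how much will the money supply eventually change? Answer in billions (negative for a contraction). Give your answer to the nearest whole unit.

The money multiplier is m = (1 + c) / (rr + e + c) = (1 + 0.085) / (0.156 + 0.095 + 0.085) ≈ 3.22917.
The purchase adds 4370 billion of base, so ΔM = m × ΔMB = 3.22917 × (+4370) = 14111.4729 billion.

R14111 billion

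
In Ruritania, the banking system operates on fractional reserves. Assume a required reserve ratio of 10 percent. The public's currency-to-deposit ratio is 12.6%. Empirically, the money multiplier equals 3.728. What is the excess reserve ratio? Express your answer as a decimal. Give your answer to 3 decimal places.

Using m = 3.728. Since m = (1 + c)/(c + rr + e), the denominator satisfies c + rr + e = (1 + c)/m = (1 + 0.126) / 3.728 ≈ 0.302039.
With c = 0.126 and rr = 0.1, the excess reserve ratio is 0.302039 − 0.126 − 0.1 = 0.076039.

0.076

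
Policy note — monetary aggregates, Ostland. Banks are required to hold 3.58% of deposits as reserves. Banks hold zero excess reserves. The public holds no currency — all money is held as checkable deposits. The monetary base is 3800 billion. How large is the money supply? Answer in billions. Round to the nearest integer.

With no currency drain or excess reserves, the money multiplier is m = 1/rr = 1/0.0358 ≈ 27.93296.
Money supply M = m × MB = 27.93296 × 3800 = 106145.248 billion.

106145 billion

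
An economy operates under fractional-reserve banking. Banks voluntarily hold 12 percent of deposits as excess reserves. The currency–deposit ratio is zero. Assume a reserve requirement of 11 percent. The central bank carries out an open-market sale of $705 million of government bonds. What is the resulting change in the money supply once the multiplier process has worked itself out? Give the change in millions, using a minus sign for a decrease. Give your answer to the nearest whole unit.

The money multiplier is m = 1 / (rr + e) = 1 / (0.11 + 0.12) ≈ 4.3478.
The sale removes 705 million of base, so ΔM = m × ΔMB = 4.3478 × (−705) = -3065.199 million.

-3065 million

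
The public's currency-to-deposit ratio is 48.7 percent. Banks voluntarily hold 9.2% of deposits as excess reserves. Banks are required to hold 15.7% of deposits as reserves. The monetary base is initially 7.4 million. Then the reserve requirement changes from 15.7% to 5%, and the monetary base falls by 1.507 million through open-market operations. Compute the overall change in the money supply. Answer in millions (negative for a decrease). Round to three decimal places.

-1.019 million

Before: m₁ = (1 + 0.487) / (0.157 + 0.092 + 0.487) ≈ 2.02038, MB₁ = 7.4, so M₁ = 2.02038 × 7.4 ≈ 14.9508 million.
After: m₂ = (1 + 0.487) / (0.05 + 0.092 + 0.487) ≈ 2.36407, MB₂ = 7.4 − 1.507 = 5.893, so M₂ = 2.36407 × 5.893 ≈ 13.9315 million.
ΔM = M₂ − M₁ = 13.9315 − 14.9508 = -1.0193 million.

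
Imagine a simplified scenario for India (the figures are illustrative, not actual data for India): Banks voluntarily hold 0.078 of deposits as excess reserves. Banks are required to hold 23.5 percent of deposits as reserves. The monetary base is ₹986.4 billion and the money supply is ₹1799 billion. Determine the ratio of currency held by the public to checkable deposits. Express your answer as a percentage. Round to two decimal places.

52.09%

Using m = M/MB = 1799/986.4 ≈ 1.823804. From m = (1 + c)/(c + rr + e), rearranging gives 1 + c = m·(c + rr + e), so c·(1 − m) = m·(rr + e) − 1.
Hence c = [m·(rr + e) − 1]/(1 − m) = [1.823804 × (0.235 + 0.078) − 1] / (1 − 1.823804) ≈ 0.520936.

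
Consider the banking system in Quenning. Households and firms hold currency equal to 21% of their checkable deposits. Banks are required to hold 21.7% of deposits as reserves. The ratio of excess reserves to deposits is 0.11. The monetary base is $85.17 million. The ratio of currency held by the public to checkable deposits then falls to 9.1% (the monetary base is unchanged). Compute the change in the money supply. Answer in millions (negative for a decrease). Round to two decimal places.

$30.39 million

Initially m₁ = (1 + 0.21) / (0.217 + 0.11 + 0.21) ≈ 2.25326, so M₁ = 2.25326 × 85.17 ≈ 191.9102 million.
After the change m₂ = (1 + 0.091) / (0.217 + 0.11 + 0.091) ≈ 2.61005, so M₂ = 2.61005 × 85.17 ≈ 222.298 million.
ΔM = M₂ − M₁ = 222.298 − 191.9102 = 30.3878 million.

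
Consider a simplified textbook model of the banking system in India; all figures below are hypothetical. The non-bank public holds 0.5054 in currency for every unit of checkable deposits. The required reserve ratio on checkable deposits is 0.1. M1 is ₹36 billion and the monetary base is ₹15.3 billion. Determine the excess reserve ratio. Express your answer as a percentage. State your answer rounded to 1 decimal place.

Using m = M/MB = 36/15.3 ≈ 2.352941. Since m = (1 + c)/(c + rr + e), the denominator satisfies c + rr + e = (1 + c)/m = (1 + 0.5054) / 2.352941 ≈ 0.639795.
With c = 0.5054 and rr = 0.1, the excess reserve ratio is 0.639795 − 0.5054 − 0.1 = 0.034395.

3.4%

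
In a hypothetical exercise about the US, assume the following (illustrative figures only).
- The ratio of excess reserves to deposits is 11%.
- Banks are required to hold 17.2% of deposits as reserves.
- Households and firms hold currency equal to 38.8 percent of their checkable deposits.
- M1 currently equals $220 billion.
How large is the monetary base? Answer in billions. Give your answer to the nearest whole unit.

The money multiplier is m = (1 + c) / (rr + e + c) = (1 + 0.388) / (0.172 + 0.11 + 0.388) ≈ 2.0716.
MB = M / m = 220 / 2.0716 ≈ 106.1981 billion.

$106 billion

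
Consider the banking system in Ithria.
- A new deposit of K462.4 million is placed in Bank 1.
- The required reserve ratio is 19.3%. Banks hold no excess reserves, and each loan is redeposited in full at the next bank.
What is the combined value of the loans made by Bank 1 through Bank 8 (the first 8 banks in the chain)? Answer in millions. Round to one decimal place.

Bank i lends (1 − rr)^i of the original deposit: Bank 1 lends 462.4·0.8070 = 373.1568, Bank 2 lends 462.4·0.8070² ≈ 301.1375, and so on.
Summing a geometric series: total = 462.4·[0.8070·(1 − 0.8070^8) / (1 − 0.8070)] ≈ 1585.6607 million.

K1585.7 million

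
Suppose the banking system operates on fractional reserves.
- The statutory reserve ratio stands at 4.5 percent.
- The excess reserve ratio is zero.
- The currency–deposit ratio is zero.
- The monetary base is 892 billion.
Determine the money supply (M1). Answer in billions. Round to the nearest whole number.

With no currency drain or excess reserves, the money multiplier is m = 1/rr = 1/0.045 ≈ 22.2222.
Money supply M = m × MB = 22.2222 × 892 = 19822.2024 billion.

19822 billion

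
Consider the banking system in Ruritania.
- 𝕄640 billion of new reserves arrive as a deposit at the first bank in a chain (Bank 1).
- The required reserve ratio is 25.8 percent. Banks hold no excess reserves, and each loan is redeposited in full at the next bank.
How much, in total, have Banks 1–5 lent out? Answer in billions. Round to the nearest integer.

𝕄1427 billion

Bank i lends (1 − rr)^i of the original deposit: Bank 1 lends 640·0.7420 = 474.8800, Bank 2 lends 640·0.7420² ≈ 352.3610, and so on.
Summing a geometric series: total = 640·[0.7420·(1 − 0.7420^5) / (1 − 0.7420)] ≈ 1426.6360 billion.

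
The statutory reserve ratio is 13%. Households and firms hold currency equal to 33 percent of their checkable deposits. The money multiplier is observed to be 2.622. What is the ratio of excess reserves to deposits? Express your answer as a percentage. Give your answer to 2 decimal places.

4.72%

Using m = 2.622. Since m = (1 + c)/(c + rr + e), the denominator satisfies c + rr + e = (1 + c)/m = (1 + 0.33) / 2.622 ≈ 0.507246.
With c = 0.33 and rr = 0.13, the ratio of excess reserves to deposits is 0.507246 − 0.33 − 0.13 = 0.047246.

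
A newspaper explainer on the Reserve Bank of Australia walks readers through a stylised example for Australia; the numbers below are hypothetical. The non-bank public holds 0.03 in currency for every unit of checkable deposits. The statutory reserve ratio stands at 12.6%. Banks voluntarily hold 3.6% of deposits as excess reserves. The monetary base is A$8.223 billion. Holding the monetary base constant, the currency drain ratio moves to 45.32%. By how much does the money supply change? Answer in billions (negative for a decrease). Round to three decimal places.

-24.689 billion

Initially m₁ = (1 + 0.03) / (0.126 + 0.036 + 0.03) ≈ 5.36458, so M₁ = 5.36458 × 8.223 ≈ 44.1129 billion.
After the change m₂ = (1 + 0.4532) / (0.126 + 0.036 + 0.4532) ≈ 2.36216, so M₂ = 2.36216 × 8.223 ≈ 19.424 billion.
ΔM = M₂ − M₁ = 19.424 − 44.1129 = -24.6889 billion.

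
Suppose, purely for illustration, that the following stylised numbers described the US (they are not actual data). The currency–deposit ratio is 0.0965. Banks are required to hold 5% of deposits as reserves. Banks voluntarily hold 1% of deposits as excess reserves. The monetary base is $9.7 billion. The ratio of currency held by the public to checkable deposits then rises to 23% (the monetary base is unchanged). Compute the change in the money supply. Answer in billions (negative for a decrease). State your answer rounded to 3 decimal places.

Initially m₁ = (1 + 0.0965) / (0.05 + 0.01 + 0.0965) ≈ 7.00639, so M₁ = 7.00639 × 9.7 ≈ 67.962 billion.
After the change m₂ = (1 + 0.23) / (0.05 + 0.01 + 0.23) ≈ 4.24138, so M₂ = 4.24138 × 9.7 ≈ 41.1414 billion.
ΔM = M₂ − M₁ = 41.1414 − 67.962 = -26.8206 billion.

-26.821 billion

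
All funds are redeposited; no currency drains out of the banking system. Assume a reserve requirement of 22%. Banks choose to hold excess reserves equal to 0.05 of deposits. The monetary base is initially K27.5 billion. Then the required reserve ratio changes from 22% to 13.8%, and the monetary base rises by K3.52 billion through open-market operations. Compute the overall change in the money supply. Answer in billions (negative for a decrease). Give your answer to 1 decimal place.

Before: m₁ = 1 / (0.22 + 0.05) ≈ 3.7037, MB₁ = 27.5, so M₁ = 3.7037 × 27.5 ≈ 101.8517 billion.
After: m₂ = 1 / (0.138 + 0.05) ≈ 5.3191, MB₂ = 27.5 + 3.52 = 31.02, so M₂ = 5.3191 × 31.02 ≈ 164.9985 billion.
ΔM = M₂ − M₁ = 164.9985 − 101.8517 = 63.1468 billion.

K63.1 billion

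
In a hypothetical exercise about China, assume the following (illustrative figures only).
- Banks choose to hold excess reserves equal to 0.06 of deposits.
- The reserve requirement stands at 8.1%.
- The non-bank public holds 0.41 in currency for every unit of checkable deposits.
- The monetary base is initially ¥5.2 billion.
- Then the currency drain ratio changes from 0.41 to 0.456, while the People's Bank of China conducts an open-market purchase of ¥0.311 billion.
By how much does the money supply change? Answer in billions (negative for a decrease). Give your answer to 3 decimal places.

¥0.134 billion

Before: m₁ = (1 + 0.41) / (0.081 + 0.06 + 0.41) ≈ 2.55898, MB₁ = 5.2, so M₁ = 2.55898 × 5.2 ≈ 13.3067 billion.
After: m₂ = (1 + 0.456) / (0.081 + 0.06 + 0.456) ≈ 2.43886, MB₂ = 5.2 + 0.311 = 5.511, so M₂ = 2.43886 × 5.511 ≈ 13.4406 billion.
ΔM = M₂ − M₁ = 13.4406 − 13.3067 = 0.1339 billion.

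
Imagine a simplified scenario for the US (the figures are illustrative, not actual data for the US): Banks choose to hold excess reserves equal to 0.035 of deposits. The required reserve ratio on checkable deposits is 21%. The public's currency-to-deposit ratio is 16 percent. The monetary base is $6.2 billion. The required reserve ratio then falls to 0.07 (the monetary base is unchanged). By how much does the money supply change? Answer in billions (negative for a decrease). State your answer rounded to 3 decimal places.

Initially m₁ = (1 + 0.16) / (0.21 + 0.035 + 0.16) ≈ 2.86420, so M₁ = 2.86420 × 6.2 ≈ 17.758 billion.
After the change m₂ = (1 + 0.16) / (0.07 + 0.035 + 0.16) ≈ 4.37736, so M₂ = 4.37736 × 6.2 ≈ 27.1396 billion.
ΔM = M₂ − M₁ = 27.1396 − 17.758 = 9.3816 billion.

$9.382 billion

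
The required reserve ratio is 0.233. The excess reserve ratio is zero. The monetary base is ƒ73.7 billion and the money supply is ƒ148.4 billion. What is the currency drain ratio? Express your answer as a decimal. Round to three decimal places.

0.524

Using m = M/MB = 148.4/73.7 ≈ 2.013569. From m = (1 + c)/(c + rr + e), rearranging gives 1 + c = m·(c + rr + e), so c·(1 − m) = m·(rr + e) − 1.
Hence c = [m·(rr + e) − 1]/(1 − m) = [2.013569 × (0.233 + 0) − 1] / (1 − 2.013569) ≈ 0.523732.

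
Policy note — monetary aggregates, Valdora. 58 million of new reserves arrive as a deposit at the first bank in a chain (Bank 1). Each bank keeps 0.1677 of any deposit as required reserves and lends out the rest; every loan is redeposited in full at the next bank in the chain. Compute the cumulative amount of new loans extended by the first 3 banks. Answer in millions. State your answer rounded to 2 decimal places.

Bank i lends (1 − rr)^i of the original deposit: Bank 1 lends 58·0.8323 = 48.2734, Bank 2 lends 58·0.8323² ≈ 40.1780, and so on.
Summing a geometric series: total = 58·[0.8323·(1 − 0.8323^3) / (1 − 0.8323)] ≈ 121.8915 million.

121.89 million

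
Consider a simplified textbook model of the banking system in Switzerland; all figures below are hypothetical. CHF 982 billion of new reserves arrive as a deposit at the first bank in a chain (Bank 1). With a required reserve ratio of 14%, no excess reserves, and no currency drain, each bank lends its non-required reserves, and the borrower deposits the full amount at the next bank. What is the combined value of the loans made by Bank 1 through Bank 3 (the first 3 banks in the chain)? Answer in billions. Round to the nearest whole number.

CHF 2195 billion

Bank i lends (1 − rr)^i of the original deposit: Bank 1 lends 982·0.8600 = 844.5200, Bank 2 lends 982·0.8600² = 726.2872, and so on.
Summing a geometric series: total = 982·[0.8600·(1 − 0.8600^3) / (1 − 0.8600)] ≈ 2195.4142 billion.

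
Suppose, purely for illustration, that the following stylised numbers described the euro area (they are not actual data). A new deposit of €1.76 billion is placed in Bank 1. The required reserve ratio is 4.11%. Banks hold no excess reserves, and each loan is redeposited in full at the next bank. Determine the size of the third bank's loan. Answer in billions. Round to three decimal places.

Each bank lends a fraction (1 − rr) = 0.9589 of the deposit it receives, so Bank 3 receives 1.76·0.9589^2 and lends 1.76·0.9589^3 ≈ 1.5518 billion.

€1.552 billion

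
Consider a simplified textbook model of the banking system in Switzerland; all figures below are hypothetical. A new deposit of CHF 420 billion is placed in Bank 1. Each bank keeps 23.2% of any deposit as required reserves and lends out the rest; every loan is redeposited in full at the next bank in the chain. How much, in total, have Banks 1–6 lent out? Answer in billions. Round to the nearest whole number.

CHF 1105 billion

Bank i lends (1 − rr)^i of the original deposit: Bank 1 lends 420·0.7680 = 322.5600, Bank 2 lends 420·0.7680² ≈ 247.7261, and so on.
Summing a geometric series: total = 420·[0.7680·(1 − 0.7680^6) / (1 − 0.7680)] ≈ 1105.0527 billion.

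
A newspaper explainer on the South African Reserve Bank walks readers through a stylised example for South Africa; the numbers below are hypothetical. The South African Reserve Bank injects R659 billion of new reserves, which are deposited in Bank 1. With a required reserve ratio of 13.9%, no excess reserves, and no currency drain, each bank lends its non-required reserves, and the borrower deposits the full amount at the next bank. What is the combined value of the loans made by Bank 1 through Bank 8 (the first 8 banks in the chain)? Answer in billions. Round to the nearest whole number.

R2849 billion

Bank i lends (1 − rr)^i of the original deposit: Bank 1 lends 659·0.8610 = 567.3990, Bank 2 lends 659·0.8610² ≈ 488.5305, and so on.
Summing a geometric series: total = 659·[0.8610·(1 − 0.8610^8) / (1 − 0.8610)] ≈ 2849.1892 billion.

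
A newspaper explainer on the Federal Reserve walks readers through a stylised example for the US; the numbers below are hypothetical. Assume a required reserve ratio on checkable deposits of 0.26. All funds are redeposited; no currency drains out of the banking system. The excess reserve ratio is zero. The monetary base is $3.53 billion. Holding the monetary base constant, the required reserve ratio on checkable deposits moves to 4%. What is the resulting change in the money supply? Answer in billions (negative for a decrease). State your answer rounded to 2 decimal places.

$74.67 billion

Initially m₁ = 1 / (0.26) ≈ 3.8462, so M₁ = 3.8462 × 3.53 ≈ 13.5771 billion.
After the change m₂ = 1 / (0.04) = 25, so M₂ = 25 × 3.53 = 88.25 billion.
ΔM = M₂ − M₁ = 88.25 − 13.5771 = 74.6729 billion.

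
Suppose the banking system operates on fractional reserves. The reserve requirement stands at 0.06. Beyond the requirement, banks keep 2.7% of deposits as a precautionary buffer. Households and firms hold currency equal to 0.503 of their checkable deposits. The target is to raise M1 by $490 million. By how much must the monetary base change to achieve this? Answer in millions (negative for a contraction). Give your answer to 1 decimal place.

The money multiplier is m = (1 + c) / (rr + e + c) = (1 + 0.503) / (0.06 + 0.027 + 0.503) ≈ 2.54746.
ΔMB = ΔM / m = (+490) / 2.54746 ≈ 192.3485 million.

$192.3 million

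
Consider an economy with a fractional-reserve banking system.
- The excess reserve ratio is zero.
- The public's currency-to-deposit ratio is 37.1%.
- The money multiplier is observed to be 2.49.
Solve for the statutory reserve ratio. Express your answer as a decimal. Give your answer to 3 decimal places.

Using m = 2.49. Since m = (1 + c)/(c + rr + e), the denominator satisfies c + rr + e = (1 + c)/m = (1 + 0.371) / 2.49 ≈ 0.550602.
With c = 0.371 and e = 0, the statutory reserve ratio is 0.550602 − 0.371 − 0 = 0.179602.

0.180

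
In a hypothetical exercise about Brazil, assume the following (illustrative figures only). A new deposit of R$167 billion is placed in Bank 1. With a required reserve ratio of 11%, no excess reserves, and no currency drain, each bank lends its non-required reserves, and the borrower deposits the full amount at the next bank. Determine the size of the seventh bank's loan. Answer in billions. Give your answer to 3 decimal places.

Each bank lends a fraction (1 − rr) = 0.8900 of the deposit it receives, so Bank 7 receives 167·0.8900^6 and lends 167·0.8900^7 ≈ 73.8663 billion.

R$73.866 billion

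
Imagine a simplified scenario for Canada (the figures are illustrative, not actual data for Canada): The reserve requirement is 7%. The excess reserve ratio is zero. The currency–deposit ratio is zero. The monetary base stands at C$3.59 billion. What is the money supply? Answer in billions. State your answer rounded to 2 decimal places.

With no currency drain or excess reserves, the money multiplier is m = 1/rr = 1/0.07 ≈ 14.2857.
Money supply M = m × MB = 14.2857 × 3.59 ≈ 51.2857 billion.

C$51.29 billion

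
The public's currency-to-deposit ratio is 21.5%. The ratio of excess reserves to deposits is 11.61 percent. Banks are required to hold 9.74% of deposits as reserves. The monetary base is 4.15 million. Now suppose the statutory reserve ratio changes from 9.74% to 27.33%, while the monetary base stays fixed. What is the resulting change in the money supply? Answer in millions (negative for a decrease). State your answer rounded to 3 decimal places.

-3.425 million

Initially m₁ = (1 + 0.215) / (0.0974 + 0.1161 + 0.215) ≈ 2.83547, so M₁ = 2.83547 × 4.15 ≈ 11.7672 million.
After the change m₂ = (1 + 0.215) / (0.2733 + 0.1161 + 0.215) ≈ 2.01026, so M₂ = 2.01026 × 4.15 ≈ 8.3426 million.
ΔM = M₂ − M₁ = 8.3426 − 11.7672 = -3.4246 million.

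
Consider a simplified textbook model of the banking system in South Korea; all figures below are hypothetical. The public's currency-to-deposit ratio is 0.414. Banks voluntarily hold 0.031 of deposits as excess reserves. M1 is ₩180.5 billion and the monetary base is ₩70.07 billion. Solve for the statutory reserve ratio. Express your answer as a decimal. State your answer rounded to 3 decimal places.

0.104

Using m = M/MB = 180.5/70.07 ≈ 2.575995. Since m = (1 + c)/(c + rr + e), the denominator satisfies c + rr + e = (1 + c)/m = (1 + 0.414) / 2.575995 ≈ 0.548914.
With c = 0.414 and e = 0.031, the statutory reserve ratio is 0.548914 − 0.414 − 0.031 = 0.103914.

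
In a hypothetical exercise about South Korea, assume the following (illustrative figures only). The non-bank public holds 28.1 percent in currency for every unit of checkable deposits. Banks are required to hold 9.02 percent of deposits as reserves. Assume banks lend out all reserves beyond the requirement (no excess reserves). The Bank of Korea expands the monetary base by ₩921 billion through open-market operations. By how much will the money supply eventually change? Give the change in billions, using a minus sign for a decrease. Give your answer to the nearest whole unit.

₩3178 billion

The money multiplier is m = (1 + c) / (rr + c) = (1 + 0.281) / (0.0902 + 0.281) ≈ 3.4510.
The purchase adds 921 billion of base, so ΔM = m × ΔMB = 3.4510 × (+921) = 3178.371 billion.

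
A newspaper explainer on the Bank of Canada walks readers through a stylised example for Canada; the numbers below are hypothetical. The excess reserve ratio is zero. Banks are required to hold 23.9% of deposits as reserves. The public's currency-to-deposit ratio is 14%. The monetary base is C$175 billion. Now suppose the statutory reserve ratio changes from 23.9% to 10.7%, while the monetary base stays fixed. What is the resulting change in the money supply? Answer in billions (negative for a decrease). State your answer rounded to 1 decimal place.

C$281.3 billion

Initially m₁ = (1 + 0.14) / (0.239 + 0.14) ≈ 3.00792, so M₁ = 3.00792 × 175 = 526.386 billion.
After the change m₂ = (1 + 0.14) / (0.107 + 0.14) ≈ 4.61538, so M₂ = 4.61538 × 175 = 807.6915 billion.
ΔM = M₂ − M₁ = 807.6915 − 526.386 = 281.3055 billion.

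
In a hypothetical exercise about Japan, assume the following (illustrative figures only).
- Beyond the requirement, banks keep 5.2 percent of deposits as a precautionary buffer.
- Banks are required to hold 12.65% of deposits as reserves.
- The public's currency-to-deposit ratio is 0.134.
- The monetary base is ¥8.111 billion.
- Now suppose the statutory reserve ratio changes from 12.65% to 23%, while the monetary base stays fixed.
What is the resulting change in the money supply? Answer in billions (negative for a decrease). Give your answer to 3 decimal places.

Initially m₁ = (1 + 0.134) / (0.1265 + 0.052 + 0.134) = 3.62880, so M₁ = 3.62880 × 8.111 ≈ 29.4332 billion.
After the change m₂ = (1 + 0.134) / (0.23 + 0.052 + 0.134) ≈ 2.72596, so M₂ = 2.72596 × 8.111 ≈ 22.1103 billion.
ΔM = M₂ − M₁ = 22.1103 − 29.4332 = -7.3229 billion.

-7.323 billion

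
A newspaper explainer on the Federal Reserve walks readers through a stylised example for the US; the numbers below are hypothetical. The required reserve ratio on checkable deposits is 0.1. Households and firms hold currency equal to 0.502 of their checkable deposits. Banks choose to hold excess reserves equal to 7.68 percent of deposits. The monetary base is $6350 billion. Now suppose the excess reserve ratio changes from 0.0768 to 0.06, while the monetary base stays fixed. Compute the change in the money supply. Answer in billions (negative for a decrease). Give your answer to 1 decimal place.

$356.6 billion

Initially m₁ = (1 + 0.502) / (0.1 + 0.0768 + 0.502) ≈ 2.212728, so M₁ = 2.212728 × 6350 = 14050.8228 billion.
After the change m₂ = (1 + 0.502) / (0.1 + 0.06 + 0.502) ≈ 2.268882, so M₂ = 2.268882 × 6350 = 14407.4007 billion.
ΔM = M₂ − M₁ = 14407.4007 − 14050.8228 = 356.5779 billion.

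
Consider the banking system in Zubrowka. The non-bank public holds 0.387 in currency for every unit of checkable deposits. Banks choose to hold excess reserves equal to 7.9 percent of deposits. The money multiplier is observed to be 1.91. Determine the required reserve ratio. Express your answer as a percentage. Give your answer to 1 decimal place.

26.0%

Using m = 1.91. Since m = (1 + c)/(c + rr + e), the denominator satisfies c + rr + e = (1 + c)/m = (1 + 0.387) / 1.91 ≈ 0.726178.
With c = 0.387 and e = 0.079, the required reserve ratio is 0.726178 − 0.387 − 0.079 = 0.260178.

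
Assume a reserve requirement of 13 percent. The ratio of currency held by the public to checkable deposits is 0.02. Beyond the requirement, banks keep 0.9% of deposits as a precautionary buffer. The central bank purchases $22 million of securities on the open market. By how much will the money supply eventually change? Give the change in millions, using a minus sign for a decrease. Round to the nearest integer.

The money multiplier is m = (1 + c) / (rr + e + c) = (1 + 0.02) / (0.13 + 0.009 + 0.02) ≈ 6.4151.
The purchase adds 22 million of base, so ΔM = m × ΔMB = 6.4151 × (+22) = 141.1322 million.

$141 million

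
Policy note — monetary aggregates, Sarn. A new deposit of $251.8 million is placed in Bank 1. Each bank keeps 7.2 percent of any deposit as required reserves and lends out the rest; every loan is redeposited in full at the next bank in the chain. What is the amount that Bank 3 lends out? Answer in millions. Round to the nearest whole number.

$201 million

Each bank lends a fraction (1 − rr) = 0.9280 of the deposit it receives, so Bank 3 receives 251.8·0.9280^2 and lends 251.8·0.9280^3 ≈ 201.2332 million.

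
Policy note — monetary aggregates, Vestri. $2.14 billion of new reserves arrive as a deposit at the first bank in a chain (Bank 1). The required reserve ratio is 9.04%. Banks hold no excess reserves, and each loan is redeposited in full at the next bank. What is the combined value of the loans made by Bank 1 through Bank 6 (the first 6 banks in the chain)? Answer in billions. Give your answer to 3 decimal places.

Bank i lends (1 − rr)^i of the original deposit: Bank 1 lends 2.14·0.9096 ≈ 1.9465, Bank 2 lends 2.14·0.9096² ≈ 1.7706, and so on.
Summing a geometric series: total = 2.14·[0.9096·(1 − 0.9096^6) / (1 − 0.9096)] ≈ 9.3371 billion.

$9.337 billion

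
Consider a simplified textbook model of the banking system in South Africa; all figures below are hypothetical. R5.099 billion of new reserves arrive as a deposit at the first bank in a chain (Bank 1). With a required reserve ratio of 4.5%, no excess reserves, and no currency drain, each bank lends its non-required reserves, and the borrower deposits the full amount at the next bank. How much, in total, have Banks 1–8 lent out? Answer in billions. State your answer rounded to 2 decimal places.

Bank i lends (1 − rr)^i of the original deposit: Bank 1 lends 5.099·0.9550 ≈ 4.8695, Bank 2 lends 5.099·0.9550² ≈ 4.6504, and so on.
Summing a geometric series: total = 5.099·[0.9550·(1 − 0.9550^8) / (1 − 0.9550)] ≈ 33.3430 billion.

R33.34 billion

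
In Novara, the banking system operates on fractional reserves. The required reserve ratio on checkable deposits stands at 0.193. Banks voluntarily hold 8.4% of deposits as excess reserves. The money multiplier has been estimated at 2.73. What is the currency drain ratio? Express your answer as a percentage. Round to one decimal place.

14.1%

Using m = 2.73. From m = (1 + c)/(c + rr + e), rearranging gives 1 + c = m·(c + rr + e), so c·(1 − m) = m·(rr + e) − 1.
Hence c = [m·(rr + e) − 1]/(1 − m) = [2.73 × (0.193 + 0.084) − 1] / (1 − 2.73) ≈ 0.140919.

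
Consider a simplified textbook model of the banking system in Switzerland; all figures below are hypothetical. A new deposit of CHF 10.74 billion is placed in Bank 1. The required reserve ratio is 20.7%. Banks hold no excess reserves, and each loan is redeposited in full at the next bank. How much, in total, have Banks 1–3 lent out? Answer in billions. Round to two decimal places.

CHF 20.63 billion

Bank i lends (1 − rr)^i of the original deposit: Bank 1 lends 10.74·0.7930 ≈ 8.5168, Bank 2 lends 10.74·0.7930² ≈ 6.7538, and so on.
Summing a geometric series: total = 10.74·[0.7930·(1 − 0.7930^3) / (1 − 0.7930)] ≈ 20.6265 billion.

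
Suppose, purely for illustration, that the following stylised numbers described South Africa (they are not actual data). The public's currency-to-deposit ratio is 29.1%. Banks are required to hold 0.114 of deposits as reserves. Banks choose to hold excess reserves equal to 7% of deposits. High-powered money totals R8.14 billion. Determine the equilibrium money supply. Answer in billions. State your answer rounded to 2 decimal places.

R22.12 billion

The money multiplier is m = (1 + c) / (rr + e + c) = (1 + 0.291) / (0.114 + 0.07 + 0.291) ≈ 2.7179.
So M = m × MB = 2.7179 × 8.14 ≈ 22.1237 billion.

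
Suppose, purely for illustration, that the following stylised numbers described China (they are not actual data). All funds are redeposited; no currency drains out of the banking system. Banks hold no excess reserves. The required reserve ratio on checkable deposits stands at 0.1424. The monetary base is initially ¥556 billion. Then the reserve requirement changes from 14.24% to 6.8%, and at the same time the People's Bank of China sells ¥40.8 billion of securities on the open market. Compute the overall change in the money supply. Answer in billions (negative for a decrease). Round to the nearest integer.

Before: m₁ = 1 / (0.1424) ≈ 7.0225, MB₁ = 556, so M₁ = 7.0225 × 556 = 3904.51 billion.
After: m₂ = 1 / (0.068) ≈ 14.7059, MB₂ = 556 − 40.8 = 515.2, so M₂ = 14.7059 × 515.2 ≈ 7576.4797 billion.
ΔM = M₂ − M₁ = 7576.4797 − 3904.51 = 3671.9697 billion.

¥3672 billion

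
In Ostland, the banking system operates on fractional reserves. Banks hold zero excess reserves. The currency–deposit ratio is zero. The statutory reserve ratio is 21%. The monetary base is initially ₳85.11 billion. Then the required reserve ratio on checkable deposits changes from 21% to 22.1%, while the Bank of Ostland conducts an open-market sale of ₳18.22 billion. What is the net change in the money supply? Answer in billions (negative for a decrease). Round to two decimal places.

-102.62 billion

Before: m₁ = 1 / (0.21) ≈ 4.76190, MB₁ = 85.11, so M₁ = 4.76190 × 85.11 ≈ 405.2853 billion.
After: m₂ = 1 / (0.221) ≈ 4.52489, MB₂ = 85.11 − 18.22 = 66.89, so M₂ = 4.52489 × 66.89 ≈ 302.6699 billion.
ΔM = M₂ − M₁ = 302.6699 − 405.2853 = -102.6154 billion.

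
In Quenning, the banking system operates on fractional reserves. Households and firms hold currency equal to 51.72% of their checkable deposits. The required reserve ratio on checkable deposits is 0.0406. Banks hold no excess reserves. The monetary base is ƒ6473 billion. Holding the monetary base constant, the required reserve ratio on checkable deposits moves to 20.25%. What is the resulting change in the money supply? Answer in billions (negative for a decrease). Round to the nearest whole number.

Initially m₁ = (1 + 0.5172) / (0.0406 + 0.5172) ≈ 2.71997, so M₁ = 2.71997 × 6473 ≈ 17606.3658 billion.
After the change m₂ = (1 + 0.5172) / (0.2025 + 0.5172) ≈ 2.10810, so M₂ = 2.10810 × 6473 = 13645.7313 billion.
ΔM = M₂ − M₁ = 13645.7313 − 17606.3658 = -3960.6345 billion.

-3961 billion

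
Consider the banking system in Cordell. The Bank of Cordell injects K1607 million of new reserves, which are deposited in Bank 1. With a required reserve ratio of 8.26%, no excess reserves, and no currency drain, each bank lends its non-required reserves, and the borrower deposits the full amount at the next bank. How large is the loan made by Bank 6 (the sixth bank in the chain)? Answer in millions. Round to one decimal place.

Each bank lends a fraction (1 − rr) = 0.9174 of the deposit it receives, so Bank 6 receives 1607·0.9174^5 and lends 1607·0.9174^6 ≈ 958.0061 million.

K958.0 million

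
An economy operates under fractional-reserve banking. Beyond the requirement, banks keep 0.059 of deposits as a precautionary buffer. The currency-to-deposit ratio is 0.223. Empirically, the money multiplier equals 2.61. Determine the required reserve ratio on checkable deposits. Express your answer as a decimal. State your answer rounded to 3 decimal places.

Using m = 2.61. Since m = (1 + c)/(c + rr + e), the denominator satisfies c + rr + e = (1 + c)/m = (1 + 0.223) / 2.61 ≈ 0.468582.
With c = 0.223 and e = 0.059, the required reserve ratio on checkable deposits is 0.468582 − 0.223 − 0.059 = 0.186582.

0.187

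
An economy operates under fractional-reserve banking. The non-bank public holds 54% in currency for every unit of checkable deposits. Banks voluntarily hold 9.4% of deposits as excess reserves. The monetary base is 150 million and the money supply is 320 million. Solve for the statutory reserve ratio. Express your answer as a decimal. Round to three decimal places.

0.088

Using m = M/MB = 320/150 ≈ 2.133333. Since m = (1 + c)/(c + rr + e), the denominator satisfies c + rr + e = (1 + c)/m = (1 + 0.54) / 2.133333 ≈ 0.721875.
With c = 0.54 and e = 0.094, the statutory reserve ratio is 0.721875 − 0.54 − 0.094 = 0.087875.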